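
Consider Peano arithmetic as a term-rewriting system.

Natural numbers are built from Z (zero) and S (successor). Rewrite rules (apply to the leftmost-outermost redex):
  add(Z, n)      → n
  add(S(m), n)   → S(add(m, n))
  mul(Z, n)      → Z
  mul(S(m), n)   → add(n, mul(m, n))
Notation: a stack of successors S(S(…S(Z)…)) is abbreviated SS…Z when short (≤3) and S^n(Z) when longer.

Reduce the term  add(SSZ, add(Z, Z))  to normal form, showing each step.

Answer: normal form = SSZ  (in 4 steps)

Reduction:
  start: add(SSZ, add(Z, Z))
  [1] S(add(SZ, add(Z, Z)))
  [2] S(S(add(Z, add(Z, Z))))
  [3] S(S(add(Z, Z)))
  [4] SSZ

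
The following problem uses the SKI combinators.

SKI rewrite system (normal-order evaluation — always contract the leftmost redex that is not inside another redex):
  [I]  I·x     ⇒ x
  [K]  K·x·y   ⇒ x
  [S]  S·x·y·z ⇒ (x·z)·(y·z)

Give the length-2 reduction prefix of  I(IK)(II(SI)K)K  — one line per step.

  start: I(IK)(II(SI)K)K
  step 1: IK(II(SI)K)K
  step 2: K(II(SI)K)K

Answer: after 2 steps: K(II(SI)K)K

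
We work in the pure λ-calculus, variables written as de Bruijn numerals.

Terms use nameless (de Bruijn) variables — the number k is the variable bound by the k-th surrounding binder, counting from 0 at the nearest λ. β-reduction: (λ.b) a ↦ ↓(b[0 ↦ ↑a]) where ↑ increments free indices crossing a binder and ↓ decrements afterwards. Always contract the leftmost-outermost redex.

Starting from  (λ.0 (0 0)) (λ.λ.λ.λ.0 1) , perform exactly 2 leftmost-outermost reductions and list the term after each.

Answer: after 2 steps: λ.λ.λ.0 1

Reduction:
  start: (λ.0 (0 0)) (λ.λ.λ.λ.0 1)
  step 1: (λ.λ.λ.λ.0 1) ((λ.λ.λ.λ.0 1) (λ.λ.λ.λ.0 1))
  step 2: λ.λ.λ.0 1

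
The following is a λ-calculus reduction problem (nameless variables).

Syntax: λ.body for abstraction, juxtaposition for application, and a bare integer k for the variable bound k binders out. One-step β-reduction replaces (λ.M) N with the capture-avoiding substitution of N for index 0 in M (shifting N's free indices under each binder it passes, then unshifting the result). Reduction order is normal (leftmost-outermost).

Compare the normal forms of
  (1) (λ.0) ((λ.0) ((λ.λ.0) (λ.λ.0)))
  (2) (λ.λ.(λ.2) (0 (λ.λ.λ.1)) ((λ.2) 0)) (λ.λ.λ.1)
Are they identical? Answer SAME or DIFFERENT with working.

Term A:
  start: (λ.0) ((λ.0) ((λ.λ.0) (λ.λ.0)))
  step 1: (λ.0) ((λ.λ.0) (λ.λ.0))
  step 2: (λ.λ.0) (λ.λ.0)
  step 3: λ.0

Term B:
  start: (λ.λ.(λ.2) (0 (λ.λ.λ.1)) ((λ.2) 0)) (λ.λ.λ.1)
  step 1: λ.(λ.λ.λ.λ.1) (0 (λ.λ.λ.1)) ((λ.λ.λ.λ.1) 0)
  step 2: λ.(λ.λ.λ.1) ((λ.λ.λ.λ.1) 0)
  step 3: λ.λ.λ.1

Answer: DIFFERENT — A ⇓ λ.0, B ⇓ λ.λ.λ.1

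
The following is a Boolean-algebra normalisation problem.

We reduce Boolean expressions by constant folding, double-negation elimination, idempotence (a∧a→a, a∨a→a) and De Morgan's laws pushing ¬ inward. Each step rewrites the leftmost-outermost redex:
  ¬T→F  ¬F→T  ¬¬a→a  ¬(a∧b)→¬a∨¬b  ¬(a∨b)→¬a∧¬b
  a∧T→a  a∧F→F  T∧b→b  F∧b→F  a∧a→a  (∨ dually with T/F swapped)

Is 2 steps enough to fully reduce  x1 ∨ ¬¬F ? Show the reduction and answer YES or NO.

Answer: YES — reaches normal form x1 in 2 ≤ 2 steps

Derivation:
  start: x1 ∨ ¬¬F
  →1  x1 ∨ F
  →2  x1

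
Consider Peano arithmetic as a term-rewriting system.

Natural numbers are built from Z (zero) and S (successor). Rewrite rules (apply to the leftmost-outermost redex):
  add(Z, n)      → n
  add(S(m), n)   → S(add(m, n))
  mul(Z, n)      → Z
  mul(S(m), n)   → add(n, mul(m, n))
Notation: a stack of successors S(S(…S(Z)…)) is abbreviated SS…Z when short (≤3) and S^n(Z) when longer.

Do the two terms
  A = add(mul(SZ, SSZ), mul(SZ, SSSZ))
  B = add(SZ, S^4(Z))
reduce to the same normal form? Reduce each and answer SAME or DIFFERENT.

Answer: SAME — A ⇓ S^5(Z), B ⇓ S^5(Z)

Working:
Term A:
  start: add(mul(SZ, SSZ), mul(SZ, SSSZ))
  →1  add(add(SSZ, mul(Z, SSZ)), mul(SZ, SSSZ))
  →2  add(S(add(SZ, mul(Z, SSZ))), mul(SZ, SSSZ))
  →3  S(add(add(SZ, mul(Z, SSZ)), mul(SZ, SSSZ)))
  →4  S(add(S(add(Z, mul(Z, SSZ))), mul(SZ, SSSZ)))
  →5  S(S(add(add(Z, mul(Z, SSZ)), mul(SZ, SSSZ))))
  →6  S(S(add(mul(Z, SSZ), mul(SZ, SSSZ))))
  →7  S(S(add(Z, mul(SZ, SSSZ))))
  →8  S(S(mul(SZ, SSSZ)))
  →9  S(S(add(SSSZ, mul(Z, SSSZ))))
  →10  S(S(S(add(SSZ, mul(Z, SSSZ)))))
  →11  S(S(S(S(add(SZ, mul(Z, SSSZ))))))
  →12  S(S(S(S(S(add(Z, mul(Z, SSSZ)))))))
  →13  S(S(S(S(S(mul(Z, SSSZ))))))
  →14  S^5(Z)

Term B:
  start: add(SZ, S^4(Z))
  →1  S(add(Z, S^4(Z)))
  →2  S^5(Z)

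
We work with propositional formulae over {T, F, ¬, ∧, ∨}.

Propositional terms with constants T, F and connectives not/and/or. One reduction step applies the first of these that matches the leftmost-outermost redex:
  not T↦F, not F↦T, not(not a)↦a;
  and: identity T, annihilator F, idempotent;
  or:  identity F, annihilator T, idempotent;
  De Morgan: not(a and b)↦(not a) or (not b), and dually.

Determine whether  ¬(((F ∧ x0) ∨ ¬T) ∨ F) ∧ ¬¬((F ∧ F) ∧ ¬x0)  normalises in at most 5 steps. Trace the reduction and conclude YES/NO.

  start: ¬(((F ∧ x0) ∨ ¬T) ∨ F) ∧ ¬¬((F ∧ F) ∧ ¬x0)
  [1] (¬((F ∧ x0) ∨ ¬T) ∧ ¬F) ∧ ¬¬((F ∧ F) ∧ ¬x0)
  [2] ((¬(F ∧ x0) ∧ ¬¬T) ∧ ¬F) ∧ ¬¬((F ∧ F) ∧ ¬x0)
  [3] (((¬F ∨ ¬x0) ∧ ¬¬T) ∧ ¬F) ∧ ¬¬((F ∧ F) ∧ ¬x0)
  [4] (((T ∨ ¬x0) ∧ ¬¬T) ∧ ¬F) ∧ ¬¬((F ∧ F) ∧ ¬x0)
  [5] ((T ∧ ¬¬T) ∧ ¬F) ∧ ¬¬((F ∧ F) ∧ ¬x0)

Answer: NO — after 5 steps the term is ((T ∧ ¬¬T) ∧ ¬F) ∧ ¬¬((F ∧ F) ∧ ¬x0), not yet normal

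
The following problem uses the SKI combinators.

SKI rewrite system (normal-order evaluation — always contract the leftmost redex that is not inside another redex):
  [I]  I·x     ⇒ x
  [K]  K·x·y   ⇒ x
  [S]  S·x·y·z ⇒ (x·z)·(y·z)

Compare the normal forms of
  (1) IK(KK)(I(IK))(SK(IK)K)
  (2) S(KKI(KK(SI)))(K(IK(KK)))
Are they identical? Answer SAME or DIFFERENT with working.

Term A:
  start: IK(KK)(I(IK))(SK(IK)K)
  [1] K(KK)(I(IK))(SK(IK)K)
  [2] KK(SK(IK)K)
  [3] K

Term B:
  start: S(KKI(KK(SI)))(K(IK(KK)))
  [1] S(K(KK(SI)))(K(IK(KK)))
  [2] S(KK)(K(IK(KK)))
  [3] S(KK)(K(K(KK)))

Answer: DIFFERENT — A ⇓ K, B ⇓ S(KK)(K(K(KK)))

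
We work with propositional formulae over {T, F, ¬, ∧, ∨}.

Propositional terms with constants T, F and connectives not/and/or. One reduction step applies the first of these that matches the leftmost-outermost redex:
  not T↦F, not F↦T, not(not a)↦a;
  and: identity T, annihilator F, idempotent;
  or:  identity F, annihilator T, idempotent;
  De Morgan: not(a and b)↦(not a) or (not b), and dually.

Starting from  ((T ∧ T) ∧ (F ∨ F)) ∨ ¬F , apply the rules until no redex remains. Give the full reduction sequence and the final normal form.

  start: ((T ∧ T) ∧ (F ∨ F)) ∨ ¬F
  →1  (T ∧ (F ∨ F)) ∨ ¬F
  →2  (F ∨ F) ∨ ¬F
  →3  F ∨ ¬F
  →4  ¬F
  →5  T

Answer: normal form = T  (in 5 steps)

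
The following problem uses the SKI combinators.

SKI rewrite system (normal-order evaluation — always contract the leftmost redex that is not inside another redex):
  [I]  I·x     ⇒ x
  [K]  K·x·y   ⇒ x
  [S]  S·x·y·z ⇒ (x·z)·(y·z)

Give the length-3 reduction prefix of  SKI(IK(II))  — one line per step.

  start: SKI(IK(II))
  [1] K(IK(II))(I(IK(II)))
  [2] IK(II)
  [3] K(II)

Answer: after 3 steps: K(II)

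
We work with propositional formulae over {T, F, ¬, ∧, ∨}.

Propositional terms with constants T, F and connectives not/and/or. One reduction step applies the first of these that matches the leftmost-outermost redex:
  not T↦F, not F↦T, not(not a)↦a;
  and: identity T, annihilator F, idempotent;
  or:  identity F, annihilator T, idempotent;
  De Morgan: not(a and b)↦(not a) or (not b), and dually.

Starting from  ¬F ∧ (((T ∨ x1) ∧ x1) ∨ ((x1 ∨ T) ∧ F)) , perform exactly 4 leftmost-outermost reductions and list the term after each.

Answer: after 4 steps: x1 ∨ ((x1 ∨ T) ∧ F)

Derivation:
  start: ¬F ∧ (((T ∨ x1) ∧ x1) ∨ ((x1 ∨ T) ∧ F))
  →1  T ∧ (((T ∨ x1) ∧ x1) ∨ ((x1 ∨ T) ∧ F))
  →2  ((T ∨ x1) ∧ x1) ∨ ((x1 ∨ T) ∧ F)
  →3  (T ∧ x1) ∨ ((x1 ∨ T) ∧ F)
  →4  x1 ∨ ((x1 ∨ T) ∧ F)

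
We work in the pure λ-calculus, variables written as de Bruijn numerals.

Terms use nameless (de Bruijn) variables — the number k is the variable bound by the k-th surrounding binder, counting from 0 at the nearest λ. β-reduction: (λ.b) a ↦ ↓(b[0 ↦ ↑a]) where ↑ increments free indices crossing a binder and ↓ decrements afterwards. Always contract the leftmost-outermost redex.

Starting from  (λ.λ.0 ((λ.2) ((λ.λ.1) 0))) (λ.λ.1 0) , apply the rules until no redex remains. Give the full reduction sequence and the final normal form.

  start: (λ.λ.0 ((λ.2) ((λ.λ.1) 0))) (λ.λ.1 0)
  step 1: λ.0 ((λ.λ.λ.1 0) ((λ.λ.1) 0))
  step 2: λ.0 (λ.λ.1 0)

Answer: normal form = λ.0 (λ.λ.1 0)  (in 2 steps)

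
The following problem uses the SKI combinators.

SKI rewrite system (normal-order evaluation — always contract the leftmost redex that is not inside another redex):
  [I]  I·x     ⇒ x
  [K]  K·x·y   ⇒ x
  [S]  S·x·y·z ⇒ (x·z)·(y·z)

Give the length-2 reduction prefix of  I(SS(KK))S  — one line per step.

Answer: after 2 steps: SS(KKS)

Reduction:
  start: I(SS(KK))S
  step 1: SS(KK)S
  step 2: SS(KKS)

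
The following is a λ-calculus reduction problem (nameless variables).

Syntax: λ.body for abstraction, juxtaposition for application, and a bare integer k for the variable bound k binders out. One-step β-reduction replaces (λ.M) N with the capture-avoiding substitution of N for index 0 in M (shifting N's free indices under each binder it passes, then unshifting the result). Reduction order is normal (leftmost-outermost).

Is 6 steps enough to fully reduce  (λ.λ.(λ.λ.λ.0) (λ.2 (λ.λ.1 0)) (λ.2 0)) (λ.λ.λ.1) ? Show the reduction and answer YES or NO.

  start: (λ.λ.(λ.λ.λ.0) (λ.2 (λ.λ.1 0)) (λ.2 0)) (λ.λ.λ.1)
  step 1: λ.(λ.λ.λ.0) (λ.(λ.λ.λ.1) (λ.λ.1 0)) (λ.(λ.λ.λ.1) 0)
  step 2: λ.(λ.λ.0) (λ.(λ.λ.λ.1) 0)
  step 3: λ.λ.0

Answer: YES — reaches normal form λ.λ.0 in 3 ≤ 6 steps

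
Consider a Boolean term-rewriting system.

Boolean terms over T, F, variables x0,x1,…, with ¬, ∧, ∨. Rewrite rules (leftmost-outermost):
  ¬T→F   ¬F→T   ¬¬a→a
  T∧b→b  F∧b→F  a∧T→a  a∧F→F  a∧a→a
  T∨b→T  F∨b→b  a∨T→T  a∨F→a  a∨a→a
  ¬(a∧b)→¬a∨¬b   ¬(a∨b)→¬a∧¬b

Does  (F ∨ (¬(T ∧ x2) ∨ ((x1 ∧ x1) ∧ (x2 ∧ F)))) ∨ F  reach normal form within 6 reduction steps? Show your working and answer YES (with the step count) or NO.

  start: (F ∨ (¬(T ∧ x2) ∨ ((x1 ∧ x1) ∧ (x2 ∧ F)))) ∨ F
  →1  F ∨ (¬(T ∧ x2) ∨ ((x1 ∧ x1) ∧ (x2 ∧ F)))
  →2  ¬(T ∧ x2) ∨ ((x1 ∧ x1) ∧ (x2 ∧ F))
  →3  (¬T ∨ ¬x2) ∨ ((x1 ∧ x1) ∧ (x2 ∧ F))
  →4  (F ∨ ¬x2) ∨ ((x1 ∧ x1) ∧ (x2 ∧ F))
  →5  ¬x2 ∨ ((x1 ∧ x1) ∧ (x2 ∧ F))
  →6  ¬x2 ∨ (x1 ∧ (x2 ∧ F))

Answer: NO — after 6 steps the term is ¬x2 ∨ (x1 ∧ (x2 ∧ F)), not yet normal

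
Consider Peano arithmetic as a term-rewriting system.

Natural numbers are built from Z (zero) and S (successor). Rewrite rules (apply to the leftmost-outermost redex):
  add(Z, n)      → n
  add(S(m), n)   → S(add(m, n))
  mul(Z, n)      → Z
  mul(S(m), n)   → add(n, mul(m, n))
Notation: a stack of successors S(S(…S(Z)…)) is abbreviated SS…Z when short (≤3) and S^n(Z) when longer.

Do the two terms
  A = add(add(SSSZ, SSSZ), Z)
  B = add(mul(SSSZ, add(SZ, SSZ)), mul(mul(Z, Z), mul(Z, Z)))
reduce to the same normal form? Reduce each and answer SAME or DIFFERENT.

Answer: DIFFERENT — A ⇓ S^6(Z), B ⇓ S^9(Z)

Reduction:
Term A:
  start: add(add(SSSZ, SSSZ), Z)
  [1] add(S(add(SSZ, SSSZ)), Z)
  [2] S(add(add(SSZ, SSSZ), Z))
  [3] S(add(S(add(SZ, SSSZ)), Z))
  [4] S(S(add(add(SZ, SSSZ), Z)))
  [5] S(S(add(S(add(Z, SSSZ)), Z)))
  [6] S(S(S(add(add(Z, SSSZ), Z))))
  [7] S(S(S(add(SSSZ, Z))))
  [8] S(S(S(S(add(SSZ, Z)))))
  [9] S(S(S(S(S(add(SZ, Z))))))
  [10] S(S(S(S(S(S(add(Z, Z)))))))
  [11] S^6(Z)

Term B:
  start: add(mul(SSSZ, add(SZ, SSZ)), mul(mul(Z, Z), mul(Z, Z)))
  [1] add(add(add(SZ, SSZ), mul(SSZ, add(SZ, SSZ))), mul(mul(Z, Z), mul(Z, Z)))
  [2] add(add(S(add(Z, SSZ)), mul(SSZ, add(SZ, SSZ))), mul(mul(Z, Z), mul(Z, Z)))
  [3] add(S(add(add(Z, SSZ), mul(SSZ, add(SZ, SSZ)))), mul(mul(Z, Z), mul(Z, Z)))
  [4] S(add(add(add(Z, SSZ), mul(SSZ, add(SZ, SSZ))), mul(mul(Z, Z), mul(Z, Z))))
  [5] S(add(add(SSZ, mul(SSZ, add(SZ, SSZ))), mul(mul(Z, Z), mul(Z, Z))))
  [6] S(add(S(add(SZ, mul(SSZ, add(SZ, SSZ)))), mul(mul(Z, Z), mul(Z, Z))))
  [7] S(S(add(add(SZ, mul(SSZ, add(SZ, SSZ))), mul(mul(Z, Z), mul(Z, Z)))))
  [8] S(S(add(S(add(Z, mul(SSZ, add(SZ, SSZ)))), mul(mul(Z, Z), mul(Z, Z)))))
  [9] S(S(S(add(add(Z, mul(SSZ, add(SZ, SSZ))), mul(mul(Z, Z), mul(Z, Z))))))
  [10] S(S(S(add(mul(SSZ, add(SZ, SSZ)), mul(mul(Z, Z), mul(Z, Z))))))
  [11] S(S(S(add(add(add(SZ, SSZ), mul(SZ, add(SZ, SSZ))), mul(mul(Z, Z), mul(Z, Z))))))
  [12] S(S(S(add(add(S(add(Z, SSZ)), mul(SZ, add(SZ, SSZ))), mul(mul(Z, Z), mul(Z, Z))))))
  [13] S(S(S(add(S(add(add(Z, SSZ), mul(SZ, add(SZ, SSZ)))), mul(mul(Z, Z), mul(Z, Z))))))
  [14] S(S(S(S(add(add(add(Z, SSZ), mul(SZ, add(SZ, SSZ))), mul(mul(Z, Z), mul(Z, Z)))))))
  [15] S(S(S(S(add(add(SSZ, mul(SZ, add(SZ, SSZ))), mul(mul(Z, Z), mul(Z, Z)))))))
  [16] S(S(S(S(add(S(add(SZ, mul(SZ, add(SZ, SSZ)))), mul(mul(Z, Z), mul(Z, Z)))))))
  [17] S(S(S(S(S(add(add(SZ, mul(SZ, add(SZ, SSZ))), mul(mul(Z, Z), mul(Z, Z))))))))
  [18] S(S(S(S(S(add(S(add(Z, mul(SZ, add(SZ, SSZ)))), mul(mul(Z, Z), mul(Z, Z))))))))
  [19] S(S(S(S(S(S(add(add(Z, mul(SZ, add(SZ, SSZ))), mul(mul(Z, Z), mul(Z, Z)))))))))
  [20] S(S(S(S(S(S(add(mul(SZ, add(SZ, SSZ)), mul(mul(Z, Z), mul(Z, Z)))))))))
  [21] S(S(S(S(S(S(add(add(add(SZ, SSZ), mul(Z, add(SZ, SSZ))), mul(mul(Z, Z), mul(Z, Z)))))))))
  [22] S(S(S(S(S(S(add(add(S(add(Z, SSZ)), mul(Z, add(SZ, SSZ))), mul(mul(Z, Z), mul(Z, Z)))))))))
  [23] S(S(S(S(S(S(add(S(add(add(Z, SSZ), mul(Z, add(SZ, SSZ)))), mul(mul(Z, Z), mul(Z, Z)))))))))
  [24] S(S(S(S(S(S(S(add(add(add(Z, SSZ), mul(Z, add(SZ, SSZ))), mul(mul(Z, Z), mul(Z, Z))))))))))
  [25] S(S(S(S(S(S(S(add(add(SSZ, mul(Z, add(SZ, SSZ))), mul(mul(Z, Z), mul(Z, Z))))))))))
  [26] S(S(S(S(S(S(S(add(S(add(SZ, mul(Z, add(SZ, SSZ)))), mul(mul(Z, Z), mul(Z, Z))))))))))
  [27] S(S(S(S(S(S(S(S(add(add(SZ, mul(Z, add(SZ, SSZ))), mul(mul(Z, Z), mul(Z, Z)))))))))))
  [28] S(S(S(S(S(S(S(S(add(S(add(Z, mul(Z, add(SZ, SSZ)))), mul(mul(Z, Z), mul(Z, Z)))))))))))
  [29] S(S(S(S(S(S(S(S(S(add(add(Z, mul(Z, add(SZ, SSZ))), mul(mul(Z, Z), mul(Z, Z))))))))))))
  [30] S(S(S(S(S(S(S(S(S(add(mul(Z, add(SZ, SSZ)), mul(mul(Z, Z), mul(Z, Z))))))))))))
  [31] S(S(S(S(S(S(S(S(S(add(Z, mul(mul(Z, Z), mul(Z, Z))))))))))))
  [32] S(S(S(S(S(S(S(S(S(mul(mul(Z, Z), mul(Z, Z)))))))))))
  [33] S(S(S(S(S(S(S(S(S(mul(Z, mul(Z, Z)))))))))))
  [34] S^9(Z)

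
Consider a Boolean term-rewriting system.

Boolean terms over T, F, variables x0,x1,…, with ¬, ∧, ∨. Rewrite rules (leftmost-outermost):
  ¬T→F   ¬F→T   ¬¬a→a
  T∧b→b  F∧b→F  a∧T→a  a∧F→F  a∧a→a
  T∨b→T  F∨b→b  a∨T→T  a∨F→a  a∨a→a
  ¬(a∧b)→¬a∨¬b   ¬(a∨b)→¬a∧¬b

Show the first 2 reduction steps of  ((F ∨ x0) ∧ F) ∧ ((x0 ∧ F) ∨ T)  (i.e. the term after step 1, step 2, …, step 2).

Answer: after 2 steps: F

Derivation:
  start: ((F ∨ x0) ∧ F) ∧ ((x0 ∧ F) ∨ T)
  step 1: F ∧ ((x0 ∧ F) ∨ T)
  step 2: F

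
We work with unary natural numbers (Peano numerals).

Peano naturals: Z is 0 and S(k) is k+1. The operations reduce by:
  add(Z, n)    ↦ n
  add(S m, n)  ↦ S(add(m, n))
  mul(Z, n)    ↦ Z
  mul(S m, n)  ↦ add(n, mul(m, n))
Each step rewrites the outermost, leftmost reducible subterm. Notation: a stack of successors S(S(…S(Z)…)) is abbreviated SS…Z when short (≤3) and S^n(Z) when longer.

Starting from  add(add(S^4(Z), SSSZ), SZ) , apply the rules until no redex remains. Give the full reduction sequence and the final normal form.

Answer: normal form = S^8(Z)  (in 13 steps)

Reduction:
  start: add(add(S^4(Z), SSSZ), SZ)
  [1] add(S(add(SSSZ, SSSZ)), SZ)
  [2] S(add(add(SSSZ, SSSZ), SZ))
  [3] S(add(S(add(SSZ, SSSZ)), SZ))
  [4] S(S(add(add(SSZ, SSSZ), SZ)))
  [5] S(S(add(S(add(SZ, SSSZ)), SZ)))
  [6] S(S(S(add(add(SZ, SSSZ), SZ))))
  [7] S(S(S(add(S(add(Z, SSSZ)), SZ))))
  [8] S(S(S(S(add(add(Z, SSSZ), SZ)))))
  [9] S(S(S(S(add(SSSZ, SZ)))))
  [10] S(S(S(S(S(add(SSZ, SZ))))))
  [11] S(S(S(S(S(S(add(SZ, SZ)))))))
  [12] S(S(S(S(S(S(S(add(Z, SZ))))))))
  [13] S^8(Z)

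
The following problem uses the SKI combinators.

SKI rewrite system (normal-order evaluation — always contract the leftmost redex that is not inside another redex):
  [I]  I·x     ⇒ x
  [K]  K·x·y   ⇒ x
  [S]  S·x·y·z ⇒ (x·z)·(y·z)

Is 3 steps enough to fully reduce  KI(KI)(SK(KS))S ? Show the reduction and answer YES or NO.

  start: KI(KI)(SK(KS))S
  step 1: I(SK(KS))S
  step 2: SK(KS)S
  step 3: KS(KSS)

Answer: NO — after 3 steps the term is KS(KSS), not yet normal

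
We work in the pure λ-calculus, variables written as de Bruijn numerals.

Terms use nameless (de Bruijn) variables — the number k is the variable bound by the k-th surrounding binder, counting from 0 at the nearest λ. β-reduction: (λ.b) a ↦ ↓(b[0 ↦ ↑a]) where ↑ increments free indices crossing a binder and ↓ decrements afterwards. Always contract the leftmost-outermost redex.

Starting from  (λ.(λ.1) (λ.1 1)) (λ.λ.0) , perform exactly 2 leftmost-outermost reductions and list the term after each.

  start: (λ.(λ.1) (λ.1 1)) (λ.λ.0)
  →1  (λ.λ.λ.0) (λ.(λ.λ.0) (λ.λ.0))
  →2  λ.λ.0

Answer: after 2 steps: λ.λ.0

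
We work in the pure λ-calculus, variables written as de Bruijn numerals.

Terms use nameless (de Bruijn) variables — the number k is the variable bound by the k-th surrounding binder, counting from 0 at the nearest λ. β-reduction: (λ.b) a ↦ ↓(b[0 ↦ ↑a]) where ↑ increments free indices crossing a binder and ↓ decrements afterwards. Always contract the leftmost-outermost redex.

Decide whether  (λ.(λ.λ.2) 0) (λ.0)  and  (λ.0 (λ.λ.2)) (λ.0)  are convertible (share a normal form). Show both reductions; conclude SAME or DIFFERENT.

Term A:
  start: (λ.(λ.λ.2) 0) (λ.0)
  step 1: (λ.λ.λ.0) (λ.0)
  step 2: λ.λ.0

Term B:
  start: (λ.0 (λ.λ.2)) (λ.0)
  step 1: (λ.0) (λ.λ.λ.0)
  step 2: λ.λ.λ.0

Answer: DIFFERENT — A ⇓ λ.λ.0, B ⇓ λ.λ.λ.0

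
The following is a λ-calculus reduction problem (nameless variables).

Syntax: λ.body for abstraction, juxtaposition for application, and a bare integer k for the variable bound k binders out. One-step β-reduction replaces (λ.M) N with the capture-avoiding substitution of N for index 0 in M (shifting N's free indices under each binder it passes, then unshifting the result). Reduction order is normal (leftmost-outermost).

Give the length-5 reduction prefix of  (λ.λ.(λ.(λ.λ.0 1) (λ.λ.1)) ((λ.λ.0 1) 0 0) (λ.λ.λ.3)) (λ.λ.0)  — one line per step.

  start: (λ.λ.(λ.(λ.λ.0 1) (λ.λ.1)) ((λ.λ.0 1) 0 0) (λ.λ.λ.3)) (λ.λ.0)
  step 1: λ.(λ.(λ.λ.0 1) (λ.λ.1)) ((λ.λ.0 1) 0 0) (λ.λ.λ.3)
  step 2: λ.(λ.λ.0 1) (λ.λ.1) (λ.λ.λ.3)
  step 3: λ.(λ.0 (λ.λ.1)) (λ.λ.λ.3)
  step 4: λ.(λ.λ.λ.3) (λ.λ.1)
  step 5: λ.λ.λ.2

Answer: after 5 steps: λ.λ.λ.2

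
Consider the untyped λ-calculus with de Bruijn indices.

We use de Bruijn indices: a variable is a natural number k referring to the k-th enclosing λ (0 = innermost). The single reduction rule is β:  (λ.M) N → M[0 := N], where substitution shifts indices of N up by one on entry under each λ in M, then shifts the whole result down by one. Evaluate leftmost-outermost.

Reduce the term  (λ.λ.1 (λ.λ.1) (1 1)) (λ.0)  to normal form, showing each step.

Answer: normal form = λ.λ.λ.0  (in 4 steps)

Working:
  start: (λ.λ.1 (λ.λ.1) (1 1)) (λ.0)
  →1  λ.(λ.0) (λ.λ.1) ((λ.0) (λ.0))
  →2  λ.(λ.λ.1) ((λ.0) (λ.0))
  →3  λ.λ.(λ.0) (λ.0)
  →4  λ.λ.λ.0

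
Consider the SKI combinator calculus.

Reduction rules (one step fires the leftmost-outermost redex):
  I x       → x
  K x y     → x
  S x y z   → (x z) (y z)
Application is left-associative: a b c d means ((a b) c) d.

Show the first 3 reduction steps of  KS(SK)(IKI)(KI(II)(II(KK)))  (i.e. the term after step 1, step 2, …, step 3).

Answer: after 3 steps: S(KI)(I(II(KK)))

Derivation:
  start: KS(SK)(IKI)(KI(II)(II(KK)))
  [1] S(IKI)(KI(II)(II(KK)))
  [2] S(KI)(KI(II)(II(KK)))
  [3] S(KI)(I(II(KK)))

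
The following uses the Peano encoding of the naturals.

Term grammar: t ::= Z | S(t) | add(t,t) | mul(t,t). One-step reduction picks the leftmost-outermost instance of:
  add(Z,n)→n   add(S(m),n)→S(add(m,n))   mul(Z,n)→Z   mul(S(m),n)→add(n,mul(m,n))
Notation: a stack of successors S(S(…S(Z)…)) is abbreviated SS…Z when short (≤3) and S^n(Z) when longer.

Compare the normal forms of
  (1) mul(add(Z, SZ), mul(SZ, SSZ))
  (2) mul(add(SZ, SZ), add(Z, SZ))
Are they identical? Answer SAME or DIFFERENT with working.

Term A:
  start: mul(add(Z, SZ), mul(SZ, SSZ))
  →1  mul(SZ, mul(SZ, SSZ))
  →2  add(mul(SZ, SSZ), mul(Z, mul(SZ, SSZ)))
  →3  add(add(SSZ, mul(Z, SSZ)), mul(Z, mul(SZ, SSZ)))
  →4  add(S(add(SZ, mul(Z, SSZ))), mul(Z, mul(SZ, SSZ)))
  →5  S(add(add(SZ, mul(Z, SSZ)), mul(Z, mul(SZ, SSZ))))
  →6  S(add(S(add(Z, mul(Z, SSZ))), mul(Z, mul(SZ, SSZ))))
  →7  S(S(add(add(Z, mul(Z, SSZ)), mul(Z, mul(SZ, SSZ)))))
  →8  S(S(add(mul(Z, SSZ), mul(Z, mul(SZ, SSZ)))))
  →9  S(S(add(Z, mul(Z, mul(SZ, SSZ)))))
  →10  S(S(mul(Z, mul(SZ, SSZ))))
  →11  SSZ

Term B:
  start: mul(add(SZ, SZ), add(Z, SZ))
  →1  mul(S(add(Z, SZ)), add(Z, SZ))
  →2  add(add(Z, SZ), mul(add(Z, SZ), add(Z, SZ)))
  →3  add(SZ, mul(add(Z, SZ), add(Z, SZ)))
  →4  S(add(Z, mul(add(Z, SZ), add(Z, SZ))))
  →5  S(mul(add(Z, SZ), add(Z, SZ)))
  →6  S(mul(SZ, add(Z, SZ)))
  →7  S(add(add(Z, SZ), mul(Z, add(Z, SZ))))
  →8  S(add(SZ, mul(Z, add(Z, SZ))))
  →9  S(S(add(Z, mul(Z, add(Z, SZ)))))
  →10  S(S(mul(Z, add(Z, SZ))))
  →11  SSZ

Answer: SAME — A ⇓ SSZ, B ⇓ SSZ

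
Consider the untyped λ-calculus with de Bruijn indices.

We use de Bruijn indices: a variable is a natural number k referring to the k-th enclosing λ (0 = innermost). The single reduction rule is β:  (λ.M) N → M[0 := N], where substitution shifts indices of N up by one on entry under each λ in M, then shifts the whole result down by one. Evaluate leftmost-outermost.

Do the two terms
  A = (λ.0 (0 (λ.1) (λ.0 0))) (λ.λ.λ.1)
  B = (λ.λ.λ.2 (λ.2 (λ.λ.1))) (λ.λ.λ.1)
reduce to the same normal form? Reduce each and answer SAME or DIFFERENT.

Answer: DIFFERENT — A ⇓ λ.λ.1, B ⇓ λ.λ.λ.λ.1

Derivation:
Term A:
  start: (λ.0 (0 (λ.1) (λ.0 0))) (λ.λ.λ.1)
  step 1: (λ.λ.λ.1) ((λ.λ.λ.1) (λ.λ.λ.λ.1) (λ.0 0))
  step 2: λ.λ.1

Term B:
  start: (λ.λ.λ.2 (λ.2 (λ.λ.1))) (λ.λ.λ.1)
  step 1: λ.λ.(λ.λ.λ.1) (λ.2 (λ.λ.1))
  step 2: λ.λ.λ.λ.1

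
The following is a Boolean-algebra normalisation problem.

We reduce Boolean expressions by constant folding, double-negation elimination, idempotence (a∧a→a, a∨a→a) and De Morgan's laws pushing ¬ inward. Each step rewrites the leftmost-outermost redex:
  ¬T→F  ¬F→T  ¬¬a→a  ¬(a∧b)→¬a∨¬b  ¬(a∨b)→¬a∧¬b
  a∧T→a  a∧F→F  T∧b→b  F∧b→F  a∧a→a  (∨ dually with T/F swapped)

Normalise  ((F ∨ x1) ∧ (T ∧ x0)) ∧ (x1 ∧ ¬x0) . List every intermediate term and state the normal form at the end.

Answer: normal form = (x1 ∧ x0) ∧ (x1 ∧ ¬x0)  (in 2 steps)

Derivation:
  start: ((F ∨ x1) ∧ (T ∧ x0)) ∧ (x1 ∧ ¬x0)
  step 1: (x1 ∧ (T ∧ x0)) ∧ (x1 ∧ ¬x0)
  step 2: (x1 ∧ x0) ∧ (x1 ∧ ¬x0)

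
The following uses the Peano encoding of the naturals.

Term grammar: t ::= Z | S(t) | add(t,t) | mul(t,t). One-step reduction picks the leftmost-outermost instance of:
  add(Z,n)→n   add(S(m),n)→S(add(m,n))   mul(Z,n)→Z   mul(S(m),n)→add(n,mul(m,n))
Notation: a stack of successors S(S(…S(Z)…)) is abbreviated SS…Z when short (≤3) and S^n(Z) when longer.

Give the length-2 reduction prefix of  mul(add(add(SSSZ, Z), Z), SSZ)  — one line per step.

Answer: after 2 steps: mul(S(add(add(SSZ, Z), Z)), SSZ)

Derivation:
  start: mul(add(add(SSSZ, Z), Z), SSZ)
  step 1: mul(add(S(add(SSZ, Z)), Z), SSZ)
  step 2: mul(S(add(add(SSZ, Z), Z)), SSZ)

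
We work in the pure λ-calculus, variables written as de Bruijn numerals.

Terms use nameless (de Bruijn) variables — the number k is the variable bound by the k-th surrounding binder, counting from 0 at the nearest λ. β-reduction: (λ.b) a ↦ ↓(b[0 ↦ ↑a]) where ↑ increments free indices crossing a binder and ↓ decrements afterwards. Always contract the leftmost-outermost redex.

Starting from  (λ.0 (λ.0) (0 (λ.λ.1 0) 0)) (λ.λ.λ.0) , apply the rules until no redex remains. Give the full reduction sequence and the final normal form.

Answer: normal form = λ.0  (in 3 steps)

Reduction:
  start: (λ.0 (λ.0) (0 (λ.λ.1 0) 0)) (λ.λ.λ.0)
  →1  (λ.λ.λ.0) (λ.0) ((λ.λ.λ.0) (λ.λ.1 0) (λ.λ.λ.0))
  →2  (λ.λ.0) ((λ.λ.λ.0) (λ.λ.1 0) (λ.λ.λ.0))
  →3  λ.0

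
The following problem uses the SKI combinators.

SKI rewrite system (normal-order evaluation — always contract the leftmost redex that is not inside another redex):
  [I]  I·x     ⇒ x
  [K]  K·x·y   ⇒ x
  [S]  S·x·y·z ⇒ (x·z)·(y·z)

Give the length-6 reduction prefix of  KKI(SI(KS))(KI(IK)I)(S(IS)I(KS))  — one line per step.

  start: KKI(SI(KS))(KI(IK)I)(S(IS)I(KS))
  →1  K(SI(KS))(KI(IK)I)(S(IS)I(KS))
  →2  SI(KS)(S(IS)I(KS))
  →3  I(S(IS)I(KS))(KS(S(IS)I(KS)))
  →4  S(IS)I(KS)(KS(S(IS)I(KS)))
  →5  IS(KS)(I(KS))(KS(S(IS)I(KS)))
  →6  S(KS)(I(KS))(KS(S(IS)I(KS)))

Answer: after 6 steps: S(KS)(I(KS))(KS(S(IS)I(KS)))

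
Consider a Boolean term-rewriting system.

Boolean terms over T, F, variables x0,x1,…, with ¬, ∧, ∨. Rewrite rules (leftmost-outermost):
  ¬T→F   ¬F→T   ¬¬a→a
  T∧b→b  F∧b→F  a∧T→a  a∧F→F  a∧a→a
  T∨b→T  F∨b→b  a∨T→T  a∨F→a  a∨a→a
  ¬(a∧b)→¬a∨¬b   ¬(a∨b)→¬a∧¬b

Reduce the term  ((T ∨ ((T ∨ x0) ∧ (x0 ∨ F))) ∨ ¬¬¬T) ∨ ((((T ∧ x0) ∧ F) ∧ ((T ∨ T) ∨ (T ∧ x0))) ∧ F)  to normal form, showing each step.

  start: ((T ∨ ((T ∨ x0) ∧ (x0 ∨ F))) ∨ ¬¬¬T) ∨ ((((T ∧ x0) ∧ F) ∧ ((T ∨ T) ∨ (T ∧ x0))) ∧ F)
  →1  (T ∨ ¬¬¬T) ∨ ((((T ∧ x0) ∧ F) ∧ ((T ∨ T) ∨ (T ∧ x0))) ∧ F)
  →2  T ∨ ((((T ∧ x0) ∧ F) ∧ ((T ∨ T) ∨ (T ∧ x0))) ∧ F)
  →3  T

Answer: normal form = T  (in 3 steps)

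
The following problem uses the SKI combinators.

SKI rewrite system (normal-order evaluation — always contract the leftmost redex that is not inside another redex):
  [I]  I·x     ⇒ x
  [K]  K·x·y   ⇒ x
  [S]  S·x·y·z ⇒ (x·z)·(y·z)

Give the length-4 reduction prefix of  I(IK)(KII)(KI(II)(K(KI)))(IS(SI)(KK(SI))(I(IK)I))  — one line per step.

Answer: after 4 steps: I(IS(SI)(KK(SI))(I(IK)I))

Working:
  start: I(IK)(KII)(KI(II)(K(KI)))(IS(SI)(KK(SI))(I(IK)I))
  [1] IK(KII)(KI(II)(K(KI)))(IS(SI)(KK(SI))(I(IK)I))
  [2] K(KII)(KI(II)(K(KI)))(IS(SI)(KK(SI))(I(IK)I))
  [3] KII(IS(SI)(KK(SI))(I(IK)I))
  [4] I(IS(SI)(KK(SI))(I(IK)I))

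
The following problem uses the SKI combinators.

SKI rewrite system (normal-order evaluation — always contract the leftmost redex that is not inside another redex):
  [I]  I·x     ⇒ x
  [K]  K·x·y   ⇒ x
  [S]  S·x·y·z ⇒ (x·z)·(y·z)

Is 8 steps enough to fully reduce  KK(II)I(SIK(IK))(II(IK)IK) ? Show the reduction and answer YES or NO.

  start: KK(II)I(SIK(IK))(II(IK)IK)
  step 1: KI(SIK(IK))(II(IK)IK)
  step 2: I(II(IK)IK)
  step 3: II(IK)IK
  step 4: I(IK)IK
  step 5: IKIK
  step 6: KIK
  step 7: I

Answer: YES — reaches normal form I in 7 ≤ 8 steps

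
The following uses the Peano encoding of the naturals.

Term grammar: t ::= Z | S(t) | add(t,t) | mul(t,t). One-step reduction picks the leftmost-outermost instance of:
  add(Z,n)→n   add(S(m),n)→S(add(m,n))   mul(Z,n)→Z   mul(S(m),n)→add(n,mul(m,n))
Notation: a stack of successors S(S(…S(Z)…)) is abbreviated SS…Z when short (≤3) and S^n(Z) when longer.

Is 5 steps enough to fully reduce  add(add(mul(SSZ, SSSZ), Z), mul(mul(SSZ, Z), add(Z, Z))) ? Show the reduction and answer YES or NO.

Answer: NO — after 5 steps the term is S(add(add(S(add(SZ, mul(SZ, SSSZ))), Z), mul(mul(SSZ, Z), add(Z, Z)))), not yet normal

Derivation:
  start: add(add(mul(SSZ, SSSZ), Z), mul(mul(SSZ, Z), add(Z, Z)))
  [1] add(add(add(SSSZ, mul(SZ, SSSZ)), Z), mul(mul(SSZ, Z), add(Z, Z)))
  [2] add(add(S(add(SSZ, mul(SZ, SSSZ))), Z), mul(mul(SSZ, Z), add(Z, Z)))
  [3] add(S(add(add(SSZ, mul(SZ, SSSZ)), Z)), mul(mul(SSZ, Z), add(Z, Z)))
  [4] S(add(add(add(SSZ, mul(SZ, SSSZ)), Z), mul(mul(SSZ, Z), add(Z, Z))))
  [5] S(add(add(S(add(SZ, mul(SZ, SSSZ))), Z), mul(mul(SSZ, Z), add(Z, Z))))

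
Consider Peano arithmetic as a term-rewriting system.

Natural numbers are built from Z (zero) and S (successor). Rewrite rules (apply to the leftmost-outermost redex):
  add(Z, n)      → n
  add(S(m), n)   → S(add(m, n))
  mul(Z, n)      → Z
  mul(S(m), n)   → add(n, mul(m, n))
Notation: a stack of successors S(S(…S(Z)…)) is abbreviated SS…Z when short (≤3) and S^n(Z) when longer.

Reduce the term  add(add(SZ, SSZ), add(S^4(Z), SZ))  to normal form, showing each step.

Answer: normal form = S^8(Z)  (in 11 steps)

Working:
  start: add(add(SZ, SSZ), add(S^4(Z), SZ))
  →1  add(S(add(Z, SSZ)), add(S^4(Z), SZ))
  →2  S(add(add(Z, SSZ), add(S^4(Z), SZ)))
  →3  S(add(SSZ, add(S^4(Z), SZ)))
  →4  S(S(add(SZ, add(S^4(Z), SZ))))
  →5  S(S(S(add(Z, add(S^4(Z), SZ)))))
  →6  S(S(S(add(S^4(Z), SZ))))
  →7  S(S(S(S(add(SSSZ, SZ)))))
  →8  S(S(S(S(S(add(SSZ, SZ))))))
  →9  S(S(S(S(S(S(add(SZ, SZ)))))))
  →10  S(S(S(S(S(S(S(add(Z, SZ))))))))
  →11  S^8(Z)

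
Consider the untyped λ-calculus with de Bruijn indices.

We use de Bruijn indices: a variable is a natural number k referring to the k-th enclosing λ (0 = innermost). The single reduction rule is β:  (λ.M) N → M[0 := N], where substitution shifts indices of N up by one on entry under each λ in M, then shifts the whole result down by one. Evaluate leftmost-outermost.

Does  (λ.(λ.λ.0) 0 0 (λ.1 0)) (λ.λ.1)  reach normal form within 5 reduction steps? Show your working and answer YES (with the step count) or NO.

  start: (λ.(λ.λ.0) 0 0 (λ.1 0)) (λ.λ.1)
  step 1: (λ.λ.0) (λ.λ.1) (λ.λ.1) (λ.(λ.λ.1) 0)
  step 2: (λ.0) (λ.λ.1) (λ.(λ.λ.1) 0)
  step 3: (λ.λ.1) (λ.(λ.λ.1) 0)
  step 4: λ.λ.(λ.λ.1) 0
  step 5: λ.λ.λ.1

Answer: YES — reaches normal form λ.λ.λ.1 in 5 ≤ 5 steps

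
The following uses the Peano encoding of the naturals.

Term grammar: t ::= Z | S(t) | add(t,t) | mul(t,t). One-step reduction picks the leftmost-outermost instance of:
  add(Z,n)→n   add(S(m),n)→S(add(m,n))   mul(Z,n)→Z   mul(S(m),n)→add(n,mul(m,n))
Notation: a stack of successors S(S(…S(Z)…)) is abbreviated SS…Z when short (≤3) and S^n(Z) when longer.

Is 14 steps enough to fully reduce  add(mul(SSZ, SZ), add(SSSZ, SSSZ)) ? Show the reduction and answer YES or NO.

Answer: YES — reaches normal form S^8(Z) in 14 ≤ 14 steps

Reduction:
  start: add(mul(SSZ, SZ), add(SSSZ, SSSZ))
  step 1: add(add(SZ, mul(SZ, SZ)), add(SSSZ, SSSZ))
  step 2: add(S(add(Z, mul(SZ, SZ))), add(SSSZ, SSSZ))
  step 3: S(add(add(Z, mul(SZ, SZ)), add(SSSZ, SSSZ)))
  step 4: S(add(mul(SZ, SZ), add(SSSZ, SSSZ)))
  step 5: S(add(add(SZ, mul(Z, SZ)), add(SSSZ, SSSZ)))
  step 6: S(add(S(add(Z, mul(Z, SZ))), add(SSSZ, SSSZ)))
  step 7: S(S(add(add(Z, mul(Z, SZ)), add(SSSZ, SSSZ))))
  step 8: S(S(add(mul(Z, SZ), add(SSSZ, SSSZ))))
  step 9: S(S(add(Z, add(SSSZ, SSSZ))))
  step 10: S(S(add(SSSZ, SSSZ)))
  step 11: S(S(S(add(SSZ, SSSZ))))
  step 12: S(S(S(S(add(SZ, SSSZ)))))
  step 13: S(S(S(S(S(add(Z, SSSZ))))))
  step 14: S^8(Z)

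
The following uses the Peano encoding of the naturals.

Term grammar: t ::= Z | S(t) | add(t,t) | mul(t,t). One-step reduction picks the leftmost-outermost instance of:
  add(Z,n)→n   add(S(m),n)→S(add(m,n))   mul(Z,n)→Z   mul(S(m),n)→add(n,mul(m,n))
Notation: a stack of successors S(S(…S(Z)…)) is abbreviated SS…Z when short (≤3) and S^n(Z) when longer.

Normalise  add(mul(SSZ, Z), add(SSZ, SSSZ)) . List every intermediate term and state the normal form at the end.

Answer: normal form = S^5(Z)  (in 9 steps)

Derivation:
  start: add(mul(SSZ, Z), add(SSZ, SSSZ))
  [1] add(add(Z, mul(SZ, Z)), add(SSZ, SSSZ))
  [2] add(mul(SZ, Z), add(SSZ, SSSZ))
  [3] add(add(Z, mul(Z, Z)), add(SSZ, SSSZ))
  [4] add(mul(Z, Z), add(SSZ, SSSZ))
  [5] add(Z, add(SSZ, SSSZ))
  [6] add(SSZ, SSSZ)
  [7] S(add(SZ, SSSZ))
  [8] S(S(add(Z, SSSZ)))
  [9] S^5(Z)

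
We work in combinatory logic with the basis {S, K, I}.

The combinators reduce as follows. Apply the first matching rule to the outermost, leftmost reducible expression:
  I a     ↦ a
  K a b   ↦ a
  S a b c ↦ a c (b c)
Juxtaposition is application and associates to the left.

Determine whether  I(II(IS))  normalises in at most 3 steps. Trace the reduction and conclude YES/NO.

  start: I(II(IS))
  →1  II(IS)
  →2  I(IS)
  →3  IS

Answer: NO — after 3 steps the term is IS, not yet normal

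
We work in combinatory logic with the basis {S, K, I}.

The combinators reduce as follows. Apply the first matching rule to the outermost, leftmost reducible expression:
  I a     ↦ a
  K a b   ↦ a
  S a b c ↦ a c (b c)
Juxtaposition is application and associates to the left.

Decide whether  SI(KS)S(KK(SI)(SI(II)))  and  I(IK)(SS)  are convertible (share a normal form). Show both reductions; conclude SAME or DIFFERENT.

Term A:
  start: SI(KS)S(KK(SI)(SI(II)))
  [1] IS(KSS)(KK(SI)(SI(II)))
  [2] S(KSS)(KK(SI)(SI(II)))
  [3] SS(KK(SI)(SI(II)))
  [4] SS(K(SI(II)))
  [5] SS(K(SII))

Term B:
  start: I(IK)(SS)
  [1] IK(SS)
  [2] K(SS)

Answer: DIFFERENT — A ⇓ SS(K(SII)), B ⇓ K(SS)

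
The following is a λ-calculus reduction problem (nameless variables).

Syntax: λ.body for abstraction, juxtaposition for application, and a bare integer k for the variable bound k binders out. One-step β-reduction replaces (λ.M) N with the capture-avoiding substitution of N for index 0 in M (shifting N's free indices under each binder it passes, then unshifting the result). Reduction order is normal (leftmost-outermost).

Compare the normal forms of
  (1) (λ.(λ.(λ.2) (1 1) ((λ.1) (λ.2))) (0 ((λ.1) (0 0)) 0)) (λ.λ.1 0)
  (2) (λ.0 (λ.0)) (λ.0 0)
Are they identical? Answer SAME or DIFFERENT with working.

Answer: DIFFERENT — A ⇓ λ.λ.1 0, B ⇓ λ.0

Working:
Term A:
  start: (λ.(λ.(λ.2) (1 1) ((λ.1) (λ.2))) (0 ((λ.1) (0 0)) 0)) (λ.λ.1 0)
  step 1: (λ.(λ.λ.λ.1 0) ((λ.λ.1 0) (λ.λ.1 0)) ((λ.1) (λ.λ.λ.1 0))) ((λ.λ.1 0) ((λ.λ.λ.1 0) ((λ.λ.1 0) (λ.λ.1 0))) (λ.λ.1 0))
  step 2: (λ.λ.λ.1 0) ((λ.λ.1 0) (λ.λ.1 0)) ((λ.(λ.λ.1 0) ((λ.λ.λ.1 0) ((λ.λ.1 0) (λ.λ.1 0))) (λ.λ.1 0)) (λ.λ.λ.1 0))
  step 3: (λ.λ.1 0) ((λ.(λ.λ.1 0) ((λ.λ.λ.1 0) ((λ.λ.1 0) (λ.λ.1 0))) (λ.λ.1 0)) (λ.λ.λ.1 0))
  step 4: λ.(λ.(λ.λ.1 0) ((λ.λ.λ.1 0) ((λ.λ.1 0) (λ.λ.1 0))) (λ.λ.1 0)) (λ.λ.λ.1 0) 0
  step 5: λ.(λ.λ.1 0) ((λ.λ.λ.1 0) ((λ.λ.1 0) (λ.λ.1 0))) (λ.λ.1 0) 0
  step 6: λ.(λ.(λ.λ.λ.1 0) ((λ.λ.1 0) (λ.λ.1 0)) 0) (λ.λ.1 0) 0
  step 7: λ.(λ.λ.λ.1 0) ((λ.λ.1 0) (λ.λ.1 0)) (λ.λ.1 0) 0
  step 8: λ.(λ.λ.1 0) (λ.λ.1 0) 0
  step 9: λ.(λ.(λ.λ.1 0) 0) 0
  step 10: λ.(λ.λ.1 0) 0
  step 11: λ.λ.1 0

Term B:
  start: (λ.0 (λ.0)) (λ.0 0)
  step 1: (λ.0 0) (λ.0)
  step 2: (λ.0) (λ.0)
  step 3: λ.0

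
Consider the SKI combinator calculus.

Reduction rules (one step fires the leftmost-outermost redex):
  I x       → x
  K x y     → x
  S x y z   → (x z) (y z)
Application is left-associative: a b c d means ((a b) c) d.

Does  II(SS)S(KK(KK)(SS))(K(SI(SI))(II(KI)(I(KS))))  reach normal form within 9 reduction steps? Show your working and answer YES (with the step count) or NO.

Answer: YES — reaches normal form SS(S(K(SS))(SI(SI))) in 8 ≤ 9 steps

Working:
  start: II(SS)S(KK(KK)(SS))(K(SI(SI))(II(KI)(I(KS))))
  [1] I(SS)S(KK(KK)(SS))(K(SI(SI))(II(KI)(I(KS))))
  [2] SSS(KK(KK)(SS))(K(SI(SI))(II(KI)(I(KS))))
  [3] S(KK(KK)(SS))(S(KK(KK)(SS)))(K(SI(SI))(II(KI)(I(KS))))
  [4] KK(KK)(SS)(K(SI(SI))(II(KI)(I(KS))))(S(KK(KK)(SS))(K(SI(SI))(II(KI)(I(KS)))))
  [5] K(SS)(K(SI(SI))(II(KI)(I(KS))))(S(KK(KK)(SS))(K(SI(SI))(II(KI)(I(KS)))))
  [6] SS(S(KK(KK)(SS))(K(SI(SI))(II(KI)(I(KS)))))
  [7] SS(S(K(SS))(K(SI(SI))(II(KI)(I(KS)))))
  [8] SS(S(K(SS))(SI(SI)))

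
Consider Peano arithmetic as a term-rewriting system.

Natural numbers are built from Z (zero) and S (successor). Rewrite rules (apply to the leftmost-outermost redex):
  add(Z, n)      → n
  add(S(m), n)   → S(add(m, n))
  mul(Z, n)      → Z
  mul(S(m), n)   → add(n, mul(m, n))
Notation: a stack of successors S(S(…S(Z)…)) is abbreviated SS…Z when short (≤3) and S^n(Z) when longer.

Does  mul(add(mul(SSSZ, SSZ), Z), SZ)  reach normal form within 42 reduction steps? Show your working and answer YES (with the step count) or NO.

  start: mul(add(mul(SSSZ, SSZ), Z), SZ)
  [1] mul(add(add(SSZ, mul(SSZ, SSZ)), Z), SZ)
  [2] mul(add(S(add(SZ, mul(SSZ, SSZ))), Z), SZ)
  [3] mul(S(add(add(SZ, mul(SSZ, SSZ)), Z)), SZ)
  [4] add(SZ, mul(add(add(SZ, mul(SSZ, SSZ)), Z), SZ))
  [5] S(add(Z, mul(add(add(SZ, mul(SSZ, SSZ)), Z), SZ)))
  [6] S(mul(add(add(SZ, mul(SSZ, SSZ)), Z), SZ))
  [7] S(mul(add(S(add(Z, mul(SSZ, SSZ))), Z), SZ))
  [8] S(mul(S(add(add(Z, mul(SSZ, SSZ)), Z)), SZ))
  [9] S(add(SZ, mul(add(add(Z, mul(SSZ, SSZ)), Z), SZ)))
  [10] S(S(add(Z, mul(add(add(Z, mul(SSZ, SSZ)), Z), SZ))))
  [11] S(S(mul(add(add(Z, mul(SSZ, SSZ)), Z), SZ)))
  [12] S(S(mul(add(mul(SSZ, SSZ), Z), SZ)))
  [13] S(S(mul(add(add(SSZ, mul(SZ, SSZ)), Z), SZ)))
  [14] S(S(mul(add(S(add(SZ, mul(SZ, SSZ))), Z), SZ)))
  [15] S(S(mul(S(add(add(SZ, mul(SZ, SSZ)), Z)), SZ)))
  [16] S(S(add(SZ, mul(add(add(SZ, mul(SZ, SSZ)), Z), SZ))))
  [17] S(S(S(add(Z, mul(add(add(SZ, mul(SZ, SSZ)), Z), SZ)))))
  [18] S(S(S(mul(add(add(SZ, mul(SZ, SSZ)), Z), SZ))))
  [19] S(S(S(mul(add(S(add(Z, mul(SZ, SSZ))), Z), SZ))))
  [20] S(S(S(mul(S(add(add(Z, mul(SZ, SSZ)), Z)), SZ))))
  [21] S(S(S(add(SZ, mul(add(add(Z, mul(SZ, SSZ)), Z), SZ)))))
  [22] S(S(S(S(add(Z, mul(add(add(Z, mul(SZ, SSZ)), Z), SZ))))))
  [23] S(S(S(S(mul(add(add(Z, mul(SZ, SSZ)), Z), SZ)))))
  [24] S(S(S(S(mul(add(mul(SZ, SSZ), Z), SZ)))))
  [25] S(S(S(S(mul(add(add(SSZ, mul(Z, SSZ)), Z), SZ)))))
  [26] S(S(S(S(mul(add(S(add(SZ, mul(Z, SSZ))), Z), SZ)))))
  [27] S(S(S(S(mul(S(add(add(SZ, mul(Z, SSZ)), Z)), SZ)))))
  [28] S(S(S(S(add(SZ, mul(add(add(SZ, mul(Z, SSZ)), Z), SZ))))))
  [29] S(S(S(S(S(add(Z, mul(add(add(SZ, mul(Z, SSZ)), Z), SZ)))))))
  [30] S(S(S(S(S(mul(add(add(SZ, mul(Z, SSZ)), Z), SZ))))))
  [31] S(S(S(S(S(mul(add(S(add(Z, mul(Z, SSZ))), Z), SZ))))))
  [32] S(S(S(S(S(mul(S(add(add(Z, mul(Z, SSZ)), Z)), SZ))))))
  [33] S(S(S(S(S(add(SZ, mul(add(add(Z, mul(Z, SSZ)), Z), SZ)))))))
  [34] S(S(S(S(S(S(add(Z, mul(add(add(Z, mul(Z, SSZ)), Z), SZ))))))))
  [35] S(S(S(S(S(S(mul(add(add(Z, mul(Z, SSZ)), Z), SZ)))))))
  [36] S(S(S(S(S(S(mul(add(mul(Z, SSZ), Z), SZ)))))))
  [37] S(S(S(S(S(S(mul(add(Z, Z), SZ)))))))
  [38] S(S(S(S(S(S(mul(Z, SZ)))))))
  [39] S^6(Z)

Answer: YES — reaches normal form S^6(Z) in 39 ≤ 42 steps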